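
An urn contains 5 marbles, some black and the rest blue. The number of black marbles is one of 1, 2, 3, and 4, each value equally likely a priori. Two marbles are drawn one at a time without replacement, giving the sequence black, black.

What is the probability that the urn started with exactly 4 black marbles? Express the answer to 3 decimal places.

0.600

For each hypothesis, P(data | H) works out to: P(data | r = 1) = (1/5)(0/4) = 0; P(data | r = 2) = (2/5)(1/4) = 1/10; P(data | r = 3) = (3/5)(2/4) = 3/10; P(data | r = 4) = (4/5)(3/4) = 3/5.
Weighting by the prior gives 1/4 · 0 = 0, 1/4 · 1/10 = 1/40, 1/4 · 3/10 = 3/40, 1/4 · 3/5 = 3/20; these sum to 1/4.
Therefore the posterior P(r = 4 | data) = (3/20) / (1/4) = 3/5.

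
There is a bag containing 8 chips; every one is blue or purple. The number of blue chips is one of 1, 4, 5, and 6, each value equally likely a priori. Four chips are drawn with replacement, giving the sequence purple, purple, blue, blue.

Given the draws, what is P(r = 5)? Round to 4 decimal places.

0.3338

Compute the likelihood of the observed sequence for each case: P(data | r = 1) = (7/8)(7/8)(1/8)(1/8) = 0.011963; P(data | r = 4) = (4/8)(4/8)(4/8)(4/8) = 0.0625; P(data | r = 5) = (3/8)(3/8)(5/8)(5/8) = 0.054932; P(data | r = 6) = (2/8)(2/8)(6/8)(6/8) = 0.035156.
Multiplying each by its prior: 1/4 · 0.011963 = 0.0029907, 1/4 · 0.0625 = 0.015625, 1/4 · 0.054932 = 0.013733, 1/4 · 0.035156 = 0.0087891; summing to 0.041138.
Therefore the posterior P(r = 5 | data) = (0.013733) / (0.041138) = 0.33383.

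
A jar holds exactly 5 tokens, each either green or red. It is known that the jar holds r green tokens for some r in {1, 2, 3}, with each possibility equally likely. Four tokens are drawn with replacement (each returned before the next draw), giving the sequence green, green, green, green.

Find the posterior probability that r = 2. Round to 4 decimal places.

0.1633

The likelihood of the observed sequence under each hypothesis: P(data | r = 1) = (1/5)(1/5)(1/5)(1/5) = 0.0016; P(data | r = 2) = (2/5)(2/5)(2/5)(2/5) = 0.0256; P(data | r = 3) = (3/5)(3/5)(3/5)(3/5) = 0.1296.
Weighting by the prior gives 1/3 · 0.0016 = 0.00053333, 1/3 · 0.0256 = 0.0085333, 1/3 · 0.1296 = 0.0432; summing to 0.052267.
By Bayes' rule, P(r = 2 | data) = (0.0085333) / (0.052267) = 0.16327.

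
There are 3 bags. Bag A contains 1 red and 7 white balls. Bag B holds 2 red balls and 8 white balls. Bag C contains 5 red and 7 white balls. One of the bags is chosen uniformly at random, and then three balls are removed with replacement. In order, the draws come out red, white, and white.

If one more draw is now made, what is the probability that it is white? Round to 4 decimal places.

0.7356

Under each hypothesis, the probability of the observed sequence is: P(data | bag A) = (1/8)(7/8)(7/8) = 0.095703; P(data | bag B) = (2/10)(8/10)(8/10) = 0.128; P(data | bag C) = (5/12)(7/12)(7/12) = 0.14178.
The prior-weighted likelihoods are 1/3 · 0.095703 = 0.031901, 1/3 · 0.128 = 0.042667, 1/3 · 0.14178 = 0.047261; these sum to 0.12183.
Dividing through by the total gives posterior P(bag A | data) = 0.26185, P(bag B | data) = 0.35022, P(bag C | data) = 0.38793.
Averaging over the posterior, P(white next | data) = (7/8)(0.26185) + (4/5)(0.35022) + (7/12)(0.38793) = 0.73559.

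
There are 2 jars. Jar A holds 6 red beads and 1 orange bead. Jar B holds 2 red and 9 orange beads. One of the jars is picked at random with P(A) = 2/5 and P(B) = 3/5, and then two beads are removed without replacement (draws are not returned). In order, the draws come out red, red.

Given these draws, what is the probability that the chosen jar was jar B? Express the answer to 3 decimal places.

Compute the likelihood of the observed sequence for each case: P(data | jar A) = (6/7)(5/6) = 0.71429; P(data | jar B) = (2/11)(1/10) = 0.018182.
Weighting by the prior gives 2/5 · 0.71429 = 0.28571, 3/5 · 0.018182 = 0.010909; with total 0.29662.
By Bayes' rule, P(jar B | data) = (0.010909) / (0.29662) = 0.036778.

0.037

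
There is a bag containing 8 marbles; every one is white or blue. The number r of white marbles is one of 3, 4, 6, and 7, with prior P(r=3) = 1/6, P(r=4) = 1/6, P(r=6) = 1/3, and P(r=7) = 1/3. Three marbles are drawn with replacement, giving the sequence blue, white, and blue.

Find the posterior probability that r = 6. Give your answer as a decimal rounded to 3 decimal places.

0.239

The likelihood of the observed sequence under each hypothesis: P(data | r = 3) = (5/8)(3/8)(5/8) = 0.14648; P(data | r = 4) = (4/8)(4/8)(4/8) = 0.125; P(data | r = 6) = (2/8)(6/8)(2/8) = 0.046875; P(data | r = 7) = (1/8)(7/8)(1/8) = 0.013672.
Weighting by the prior gives 1/6 · 0.14648 = 0.024414, 1/6 · 0.125 = 0.020833, 1/3 · 0.046875 = 0.015625, 1/3 · 0.013672 = 0.0045573; with total 0.06543.
So P(r = 6 | data) = (0.015625) / (0.06543) = 0.23881.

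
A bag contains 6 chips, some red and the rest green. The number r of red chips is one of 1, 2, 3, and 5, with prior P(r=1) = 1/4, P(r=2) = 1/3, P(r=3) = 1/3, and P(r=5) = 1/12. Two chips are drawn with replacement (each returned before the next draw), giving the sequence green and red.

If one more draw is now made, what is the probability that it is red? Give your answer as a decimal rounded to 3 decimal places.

The likelihood of the observed sequence under each hypothesis: P(data | r = 1) = (5/6)(1/6) = 5/36; P(data | r = 2) = (4/6)(2/6) = 2/9; P(data | r = 3) = (3/6)(3/6) = 1/4; P(data | r = 5) = (1/6)(5/6) = 5/36.
The prior-weighted likelihoods are 1/4 · 5/36 = 5/144, 1/3 · 2/9 = 2/27, 1/3 · 1/4 = 1/12, 1/12 · 5/36 = 5/432; these sum to 11/54.
The posterior is then P(r = 1 | data) = 15/88, P(r = 2 | data) = 4/11, P(r = 3 | data) = 9/22, P(r = 5 | data) = 5/88.
Averaging over the posterior, P(red next | data) = (1/6)(15/88) + (1/3)(4/11) + (1/2)(9/22) + (5/6)(5/88) = 53/132.

0.402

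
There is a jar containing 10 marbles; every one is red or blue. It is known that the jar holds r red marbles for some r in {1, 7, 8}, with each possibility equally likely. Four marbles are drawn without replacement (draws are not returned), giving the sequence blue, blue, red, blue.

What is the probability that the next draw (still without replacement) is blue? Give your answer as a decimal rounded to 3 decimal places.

0.923

For each hypothesis, P(data | H) works out to: P(data | r = 1) = (9/10)(8/9)(1/8)(7/7) = 1/10; P(data | r = 7) = (3/10)(2/9)(7/8)(1/7) = 1/120; P(data | r = 8) = (2/10)(1/9)(8/8)(0/7) = 0.
The prior-weighted likelihoods are 1/3 · 1/10 = 1/30, 1/3 · 1/120 = 1/360, 1/3 · 0 = 0; with total 13/360.
Dividing through by the total gives posterior P(r = 1 | data) = 12/13, P(r = 7 | data) = 1/13, P(r = 8 | data) = 0.
The predictive probability is P(blue next | data) = (1)(12/13) + (0)(1/13) = 12/13.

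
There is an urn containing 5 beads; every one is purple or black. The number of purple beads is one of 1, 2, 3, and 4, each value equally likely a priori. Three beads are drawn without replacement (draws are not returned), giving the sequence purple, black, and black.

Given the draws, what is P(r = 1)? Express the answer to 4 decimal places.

The likelihood of the observed sequence under each hypothesis: P(data | r = 1) = (1/5)(4/4)(3/3) = 1/5; P(data | r = 2) = (2/5)(3/4)(2/3) = 1/5; P(data | r = 3) = (3/5)(2/4)(1/3) = 1/10; P(data | r = 4) = (4/5)(1/4)(0/3) = 0.
The prior-weighted likelihoods are 1/4 · 1/5 = 1/20, 1/4 · 1/5 = 1/20, 1/4 · 1/10 = 1/40, 1/4 · 0 = 0; summing to 1/8.
Therefore the posterior P(r = 1 | data) = (1/20) / (1/8) = 2/5.

0.4000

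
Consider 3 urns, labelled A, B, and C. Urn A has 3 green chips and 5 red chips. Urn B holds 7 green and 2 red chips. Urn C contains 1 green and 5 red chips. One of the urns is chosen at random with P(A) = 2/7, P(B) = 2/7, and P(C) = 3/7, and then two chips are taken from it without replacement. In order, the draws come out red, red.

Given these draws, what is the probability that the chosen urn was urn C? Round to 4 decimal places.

0.7221

The likelihood of the observed sequence under each hypothesis: P(data | urn A) = (5/8)(4/7) = 5/14; P(data | urn B) = (2/9)(1/8) = 1/36; P(data | urn C) = (5/6)(4/5) = 2/3.
Multiplying each by its prior: 2/7 · 5/14 = 5/49, 2/7 · 1/36 = 1/126, 3/7 · 2/3 = 2/7; these sum to 349/882.
By Bayes' rule, P(urn C | data) = (2/7) / (349/882) = 252/349.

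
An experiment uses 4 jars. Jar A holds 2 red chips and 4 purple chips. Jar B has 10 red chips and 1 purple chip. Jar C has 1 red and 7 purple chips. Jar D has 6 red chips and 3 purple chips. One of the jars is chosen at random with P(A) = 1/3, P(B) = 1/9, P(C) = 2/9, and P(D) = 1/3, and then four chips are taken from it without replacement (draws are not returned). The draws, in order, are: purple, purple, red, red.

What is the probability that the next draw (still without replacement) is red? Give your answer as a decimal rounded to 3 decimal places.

For each hypothesis, P(data | H) works out to: P(data | jar A) = (4/6)(3/5)(2/4)(1/3) = 0.066667; P(data | jar B) = (1/11)(0/10) = 0; P(data | jar C) = (7/8)(6/7)(1/6)(0/5) = 0; P(data | jar D) = (3/9)(2/8)(6/7)(5/6) = 0.059524.
Weighting by the prior gives 1/3 · 0.066667 = 0.022222, 1/9 · 0 = 0, 2/9 · 0 = 0, 1/3 · 0.059524 = 0.019841; with total 0.042063.
The posterior is then P(jar A | data) = 0.5283, P(jar B | data) = 0, P(jar C | data) = 0, P(jar D | data) = 0.4717.
Averaging over the posterior, P(red next | data) = (0)(0.5283) + (4/5)(0.4717) = 0.37736.

0.377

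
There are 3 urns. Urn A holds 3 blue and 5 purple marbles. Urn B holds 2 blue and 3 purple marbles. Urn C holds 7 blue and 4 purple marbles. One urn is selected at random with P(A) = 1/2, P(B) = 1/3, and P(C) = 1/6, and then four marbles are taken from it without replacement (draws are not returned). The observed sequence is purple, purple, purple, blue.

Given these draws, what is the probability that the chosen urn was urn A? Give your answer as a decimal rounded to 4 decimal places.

Under each hypothesis, the probability of the observed sequence is: P(data | urn A) = (5/8)(4/7)(3/6)(3/5) = 0.10714; P(data | urn B) = (3/5)(2/4)(1/3)(2/2) = 0.1; P(data | urn C) = (4/11)(3/10)(2/9)(7/8) = 0.021212.
Weighting by the prior gives 1/2 · 0.10714 = 0.053571, 1/3 · 0.1 = 0.033333, 1/6 · 0.021212 = 0.0035354; these sum to 0.09044.
Hence P(urn A | data) = (0.053571) / (0.09044) = 0.59234.

0.5923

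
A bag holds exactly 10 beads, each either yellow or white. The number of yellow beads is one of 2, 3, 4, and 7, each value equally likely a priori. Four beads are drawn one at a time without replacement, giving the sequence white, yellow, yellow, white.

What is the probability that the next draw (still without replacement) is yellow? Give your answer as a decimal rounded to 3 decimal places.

Under each hypothesis, the probability of the observed sequence is: P(data | r = 2) = (8/10)(2/9)(1/8)(7/7) = 0.022222; P(data | r = 3) = (7/10)(3/9)(2/8)(6/7) = 0.05; P(data | r = 4) = (6/10)(4/9)(3/8)(5/7) = 0.071429; P(data | r = 7) = (3/10)(7/9)(6/8)(2/7) = 0.05.
Weighting by the prior gives 1/4 · 0.022222 = 0.0055556, 1/4 · 0.05 = 0.0125, 1/4 · 0.071429 = 0.017857, 1/4 · 0.05 = 0.0125; with total 0.048413.
The posterior is then P(r = 2 | data) = 0.11475, P(r = 3 | data) = 0.2582, P(r = 4 | data) = 0.36885, P(r = 7 | data) = 0.2582.
The predictive probability is P(yellow next | data) = (0)(0.11475) + (1/6)(0.2582) + (1/3)(0.36885) + (5/6)(0.2582) = 0.38115.

0.381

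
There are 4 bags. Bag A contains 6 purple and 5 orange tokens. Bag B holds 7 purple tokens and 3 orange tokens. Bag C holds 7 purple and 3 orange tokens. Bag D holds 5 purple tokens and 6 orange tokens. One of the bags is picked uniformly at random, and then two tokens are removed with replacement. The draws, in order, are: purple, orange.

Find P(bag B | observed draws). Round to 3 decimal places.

For each hypothesis, P(data | H) works out to: P(data | bag A) = (6/11)(5/11) = 0.24793; P(data | bag B) = (7/10)(3/10) = 0.21; P(data | bag C) = (7/10)(3/10) = 0.21; P(data | bag D) = (5/11)(6/11) = 0.24793.
The prior-weighted likelihoods are 1/4 · 0.24793 = 0.061983, 1/4 · 0.21 = 0.0525, 1/4 · 0.21 = 0.0525, 1/4 · 0.24793 = 0.061983; these sum to 0.22897.
Therefore the posterior P(bag B | data) = (0.0525) / (0.22897) = 0.22929.

0.229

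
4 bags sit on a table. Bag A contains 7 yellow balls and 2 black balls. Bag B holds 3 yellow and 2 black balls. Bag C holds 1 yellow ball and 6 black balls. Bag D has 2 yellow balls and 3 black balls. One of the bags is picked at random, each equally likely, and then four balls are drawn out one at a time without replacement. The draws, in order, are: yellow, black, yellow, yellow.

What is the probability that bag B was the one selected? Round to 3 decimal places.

Compute the likelihood of the observed sequence for each case: P(data | bag A) = (7/9)(2/8)(6/7)(5/6) = 5/36; P(data | bag B) = (3/5)(2/4)(2/3)(1/2) = 1/10; P(data | bag C) = (1/7)(6/6)(0/5) = 0; P(data | bag D) = (2/5)(3/4)(1/3)(0/2) = 0.
Weighting by the prior gives 1/4 · 5/36 = 5/144, 1/4 · 1/10 = 1/40, 1/4 · 0 = 0, 1/4 · 0 = 0; with total 43/720.
Therefore the posterior P(bag B | data) = (1/40) / (43/720) = 18/43.

0.419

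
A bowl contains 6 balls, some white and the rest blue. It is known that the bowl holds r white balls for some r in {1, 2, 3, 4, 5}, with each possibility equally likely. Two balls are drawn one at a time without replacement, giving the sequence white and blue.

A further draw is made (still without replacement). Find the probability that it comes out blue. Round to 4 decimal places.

0.5000

Under each hypothesis, the probability of the observed sequence is: P(data | r = 1) = (1/6)(5/5) = 1/6; P(data | r = 2) = (2/6)(4/5) = 4/15; P(data | r = 3) = (3/6)(3/5) = 3/10; P(data | r = 4) = (4/6)(2/5) = 4/15; P(data | r = 5) = (5/6)(1/5) = 1/6.
Weighting by the prior gives 1/5 · 1/6 = 1/30, 1/5 · 4/15 = 4/75, 1/5 · 3/10 = 3/50, 1/5 · 4/15 = 4/75, 1/5 · 1/6 = 1/30; these sum to 7/30.
The posterior is then P(r = 1 | data) = 1/7, P(r = 2 | data) = 8/35, P(r = 3 | data) = 9/35, P(r = 4 | data) = 8/35, P(r = 5 | data) = 1/7.
Averaging over the posterior, P(blue next | data) = (1)(1/7) + (3/4)(8/35) + (1/2)(9/35) + (1/4)(8/35) + (0)(1/7) = 1/2.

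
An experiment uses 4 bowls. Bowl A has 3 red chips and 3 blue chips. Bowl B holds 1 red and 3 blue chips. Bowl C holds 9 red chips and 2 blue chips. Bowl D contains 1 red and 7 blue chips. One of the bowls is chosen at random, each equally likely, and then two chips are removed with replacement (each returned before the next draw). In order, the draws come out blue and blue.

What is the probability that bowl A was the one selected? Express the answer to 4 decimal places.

0.1552

Under each hypothesis, the probability of the observed sequence is: P(data | bowl A) = (3/6)(3/6) = 0.25; P(data | bowl B) = (3/4)(3/4) = 0.5625; P(data | bowl C) = (2/11)(2/11) = 0.033058; P(data | bowl D) = (7/8)(7/8) = 0.76562.
The prior-weighted likelihoods are 1/4 · 0.25 = 0.0625, 1/4 · 0.5625 = 0.14062, 1/4 · 0.033058 = 0.0082645, 1/4 · 0.76562 = 0.19141; with total 0.4028.
Therefore the posterior P(bowl A | data) = (0.0625) / (0.4028) = 0.15517.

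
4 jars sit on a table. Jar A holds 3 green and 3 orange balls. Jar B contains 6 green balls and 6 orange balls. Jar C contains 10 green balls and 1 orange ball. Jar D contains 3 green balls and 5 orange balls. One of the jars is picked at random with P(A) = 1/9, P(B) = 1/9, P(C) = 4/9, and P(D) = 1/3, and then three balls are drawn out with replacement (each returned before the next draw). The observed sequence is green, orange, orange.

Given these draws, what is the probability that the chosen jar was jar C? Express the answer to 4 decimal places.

Compute the likelihood of the observed sequence for each case: P(data | jar A) = (3/6)(3/6)(3/6) = 0.125; P(data | jar B) = (6/12)(6/12)(6/12) = 0.125; P(data | jar C) = (10/11)(1/11)(1/11) = 0.0075131; P(data | jar D) = (3/8)(5/8)(5/8) = 0.14648.
The prior-weighted likelihoods are 1/9 · 0.125 = 0.013889, 1/9 · 0.125 = 0.013889, 4/9 · 0.0075131 = 0.0033392, 1/3 · 0.14648 = 0.048828; these sum to 0.079945.
Hence P(jar C | data) = (0.0033392) / (0.079945) = 0.041768.

0.0418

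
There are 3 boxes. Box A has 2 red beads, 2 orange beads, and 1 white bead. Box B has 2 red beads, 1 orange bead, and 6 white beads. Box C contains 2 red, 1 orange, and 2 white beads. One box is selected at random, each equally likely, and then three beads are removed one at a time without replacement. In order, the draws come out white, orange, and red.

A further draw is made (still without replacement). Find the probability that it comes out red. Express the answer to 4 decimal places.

For each hypothesis, P(data | H) works out to: P(data | box A) = (1/5)(2/4)(2/3) = 1/15; P(data | box B) = (6/9)(1/8)(2/7) = 1/42; P(data | box C) = (2/5)(1/4)(2/3) = 1/15.
The prior-weighted likelihoods are 1/3 · 1/15 = 1/45, 1/3 · 1/42 = 1/126, 1/3 · 1/15 = 1/45; summing to 11/210.
Dividing through by the total gives posterior P(box A | data) = 14/33, P(box B | data) = 5/33, P(box C | data) = 14/33.
Averaging over the posterior, P(red next | data) = (1/2)(14/33) + (1/6)(5/33) + (1/2)(14/33) = 89/198.

0.4495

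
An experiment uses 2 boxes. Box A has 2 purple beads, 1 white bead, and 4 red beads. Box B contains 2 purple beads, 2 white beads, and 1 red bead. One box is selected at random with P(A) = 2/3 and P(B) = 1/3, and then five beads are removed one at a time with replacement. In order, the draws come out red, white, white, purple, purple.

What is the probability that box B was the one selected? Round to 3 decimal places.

0.729

Under each hypothesis, the probability of the observed sequence is: P(data | box A) = (4/7)(1/7)(1/7)(2/7)(2/7) = 0.00095198; P(data | box B) = (1/5)(2/5)(2/5)(2/5)(2/5) = 0.00512.
Multiplying each by its prior: 2/3 · 0.00095198 = 0.00063466, 1/3 · 0.00512 = 0.0017067; these sum to 0.0023413.
By Bayes' rule, P(box B | data) = (0.0017067) / (0.0023413) = 0.72893.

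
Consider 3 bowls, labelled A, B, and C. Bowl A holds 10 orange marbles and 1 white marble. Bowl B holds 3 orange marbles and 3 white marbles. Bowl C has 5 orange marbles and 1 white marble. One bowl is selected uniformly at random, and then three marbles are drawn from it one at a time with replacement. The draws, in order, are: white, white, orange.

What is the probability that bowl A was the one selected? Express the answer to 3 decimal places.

0.048

Under each hypothesis, the probability of the observed sequence is: P(data | bowl A) = (1/11)(1/11)(10/11) = 0.0075131; P(data | bowl B) = (3/6)(3/6)(3/6) = 0.125; P(data | bowl C) = (1/6)(1/6)(5/6) = 0.023148.
The prior-weighted likelihoods are 1/3 · 0.0075131 = 0.0025044, 1/3 · 0.125 = 0.041667, 1/3 · 0.023148 = 0.007716; with total 0.051887.
So P(bowl A | data) = (0.0025044) / (0.051887) = 0.048266.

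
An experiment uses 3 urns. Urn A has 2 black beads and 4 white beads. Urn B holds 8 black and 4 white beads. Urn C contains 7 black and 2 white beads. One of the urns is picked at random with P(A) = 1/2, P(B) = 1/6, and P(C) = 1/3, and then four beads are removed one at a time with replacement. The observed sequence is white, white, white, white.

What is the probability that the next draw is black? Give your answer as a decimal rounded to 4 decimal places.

0.3436

The likelihood of the observed sequence under each hypothesis: P(data | urn A) = (4/6)(4/6)(4/6)(4/6) = 0.19753; P(data | urn B) = (4/12)(4/12)(4/12)(4/12) = 0.012346; P(data | urn C) = (2/9)(2/9)(2/9)(2/9) = 0.0024387.
The prior-weighted likelihoods are 1/2 · 0.19753 = 0.098765, 1/6 · 0.012346 = 0.0020576, 1/3 · 0.0024387 = 0.00081288; summing to 0.10164.
The posterior is then P(urn A | data) = 0.97176, P(urn B | data) = 0.020245, P(urn C | data) = 0.007998.
Averaging over the posterior, P(black next | data) = (1/3)(0.97176) + (2/3)(0.020245) + (7/9)(0.007998) = 0.34364.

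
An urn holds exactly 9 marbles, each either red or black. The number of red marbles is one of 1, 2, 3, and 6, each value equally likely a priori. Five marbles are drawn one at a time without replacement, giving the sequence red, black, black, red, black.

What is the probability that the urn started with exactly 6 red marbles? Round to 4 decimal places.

0.1364

For each hypothesis, P(data | H) works out to: P(data | r = 1) = (1/9)(8/8)(7/7)(0/6) = 0; P(data | r = 2) = (2/9)(7/8)(6/7)(1/6)(5/5) = 1/36; P(data | r = 3) = (3/9)(6/8)(5/7)(2/6)(4/5) = 1/21; P(data | r = 6) = (6/9)(3/8)(2/7)(5/6)(1/5) = 1/84.
Weighting by the prior gives 1/4 · 0 = 0, 1/4 · 1/36 = 1/144, 1/4 · 1/21 = 1/84, 1/4 · 1/84 = 1/336; with total 11/504.
So P(r = 6 | data) = (1/336) / (11/504) = 3/22.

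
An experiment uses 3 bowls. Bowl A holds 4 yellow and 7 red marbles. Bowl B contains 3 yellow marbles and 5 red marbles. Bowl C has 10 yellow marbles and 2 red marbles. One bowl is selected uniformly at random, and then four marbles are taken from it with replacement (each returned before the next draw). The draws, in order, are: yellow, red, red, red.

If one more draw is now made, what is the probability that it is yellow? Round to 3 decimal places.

0.379

Compute the likelihood of the observed sequence for each case: P(data | bowl A) = (4/11)(7/11)(7/11)(7/11) = 0.093709; P(data | bowl B) = (3/8)(5/8)(5/8)(5/8) = 0.091553; P(data | bowl C) = (10/12)(2/12)(2/12)(2/12) = 0.003858.
Weighting by the prior gives 1/3 · 0.093709 = 0.031236, 1/3 · 0.091553 = 0.030518, 1/3 · 0.003858 = 0.001286; with total 0.06304.
The posterior is then P(bowl A | data) = 0.4955, P(bowl B | data) = 0.4841, P(bowl C | data) = 0.0204.
The predictive probability is P(yellow next | data) = (4/11)(0.4955) + (3/8)(0.4841) + (5/6)(0.0204) = 0.37872.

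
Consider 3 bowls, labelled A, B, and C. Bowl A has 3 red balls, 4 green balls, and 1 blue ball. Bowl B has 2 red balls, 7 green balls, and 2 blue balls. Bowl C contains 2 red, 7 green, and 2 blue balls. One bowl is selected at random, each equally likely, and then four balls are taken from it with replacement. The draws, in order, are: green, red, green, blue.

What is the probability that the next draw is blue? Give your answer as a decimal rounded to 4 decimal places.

0.1645

The likelihood of the observed sequence under each hypothesis: P(data | bowl A) = (4/8)(3/8)(4/8)(1/8) = 0.011719; P(data | bowl B) = (7/11)(2/11)(7/11)(2/11) = 0.013387; P(data | bowl C) = (7/11)(2/11)(7/11)(2/11) = 0.013387.
The prior-weighted likelihoods are 1/3 · 0.011719 = 0.0039062, 1/3 · 0.013387 = 0.0044624, 1/3 · 0.013387 = 0.0044624; summing to 0.012831.
Dividing through by the total gives posterior P(bowl A | data) = 0.30444, P(bowl B | data) = 0.34778, P(bowl C | data) = 0.34778.
So P(blue next | data) = Σ P(blue next | H) P(H | data) = (1/8)(0.30444) + (2/11)(0.34778) + (2/11)(0.34778) = 0.16452.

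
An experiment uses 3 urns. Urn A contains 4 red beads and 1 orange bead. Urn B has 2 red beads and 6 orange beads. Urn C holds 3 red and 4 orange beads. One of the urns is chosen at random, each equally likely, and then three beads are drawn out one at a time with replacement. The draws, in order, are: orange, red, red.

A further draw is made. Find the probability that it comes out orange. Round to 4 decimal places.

0.4314

For each hypothesis, P(data | H) works out to: P(data | urn A) = (1/5)(4/5)(4/5) = 0.128; P(data | urn B) = (6/8)(2/8)(2/8) = 0.046875; P(data | urn C) = (4/7)(3/7)(3/7) = 0.10496.
Multiplying each by its prior: 1/3 · 0.128 = 0.042667, 1/3 · 0.046875 = 0.015625, 1/3 · 0.10496 = 0.034985; these sum to 0.093277.
Normalising, the posterior is P(urn A | data) = 0.45742, P(urn B | data) = 0.16751, P(urn C | data) = 0.37507.
So P(orange next | data) = Σ P(orange next | H) P(H | data) = (1/5)(0.45742) + (3/4)(0.16751) + (4/7)(0.37507) = 0.43144.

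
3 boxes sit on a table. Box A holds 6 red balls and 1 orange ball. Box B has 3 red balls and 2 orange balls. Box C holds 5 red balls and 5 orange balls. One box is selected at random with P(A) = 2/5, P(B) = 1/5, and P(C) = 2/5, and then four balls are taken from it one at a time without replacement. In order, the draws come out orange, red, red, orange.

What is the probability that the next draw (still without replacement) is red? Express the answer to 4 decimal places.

The likelihood of the observed sequence under each hypothesis: P(data | box A) = (1/7)(6/6)(5/5)(0/4) = 0; P(data | box B) = (2/5)(3/4)(2/3)(1/2) = 0.1; P(data | box C) = (5/10)(5/9)(4/8)(4/7) = 0.079365.
The prior-weighted likelihoods are 2/5 · 0 = 0, 1/5 · 0.1 = 0.02, 2/5 · 0.079365 = 0.031746; these sum to 0.051746.
Dividing through by the total gives posterior P(box A | data) = 0, P(box B | data) = 0.3865, P(box C | data) = 0.6135.
The predictive probability is P(red next | data) = (1)(0.3865) + (1/2)(0.6135) = 0.69325.

0.6933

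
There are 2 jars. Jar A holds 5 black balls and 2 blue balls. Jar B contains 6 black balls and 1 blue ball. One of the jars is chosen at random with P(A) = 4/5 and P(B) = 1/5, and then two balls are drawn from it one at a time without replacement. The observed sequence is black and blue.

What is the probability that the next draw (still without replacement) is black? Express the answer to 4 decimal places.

Under each hypothesis, the probability of the observed sequence is: P(data | jar A) = (5/7)(2/6) = 5/21; P(data | jar B) = (6/7)(1/6) = 1/7.
The prior-weighted likelihoods are 4/5 · 5/21 = 4/21, 1/5 · 1/7 = 1/35; with total 23/105.
The posterior is then P(jar A | data) = 20/23, P(jar B | data) = 3/23.
So P(black next | data) = Σ P(black next | H) P(H | data) = (4/5)(20/23) + (1)(3/23) = 19/23.

0.8261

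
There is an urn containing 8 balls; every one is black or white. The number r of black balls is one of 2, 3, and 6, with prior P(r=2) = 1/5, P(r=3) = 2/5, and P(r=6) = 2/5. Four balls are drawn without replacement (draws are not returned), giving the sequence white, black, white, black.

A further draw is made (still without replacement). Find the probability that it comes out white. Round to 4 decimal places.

0.5714

Under each hypothesis, the probability of the observed sequence is: P(data | r = 2) = (6/8)(2/7)(5/6)(1/5) = 1/28; P(data | r = 3) = (5/8)(3/7)(4/6)(2/5) = 1/14; P(data | r = 6) = (2/8)(6/7)(1/6)(5/5) = 1/28.
Multiplying each by its prior: 1/5 · 1/28 = 1/140, 2/5 · 1/14 = 1/35, 2/5 · 1/28 = 1/70; with total 1/20.
Dividing through by the total gives posterior P(r = 2 | data) = 1/7, P(r = 3 | data) = 4/7, P(r = 6 | data) = 2/7.
The predictive probability is P(white next | data) = (1)(1/7) + (3/4)(4/7) + (0)(2/7) = 4/7.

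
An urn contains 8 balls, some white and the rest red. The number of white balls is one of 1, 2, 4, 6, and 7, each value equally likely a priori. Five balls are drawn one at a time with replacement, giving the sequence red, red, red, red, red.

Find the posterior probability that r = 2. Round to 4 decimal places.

0.3033

The likelihood of the observed sequence under each hypothesis: P(data | r = 1) = (7/8)(7/8)(7/8)(7/8)(7/8) = 0.51291; P(data | r = 2) = (6/8)(6/8)(6/8)(6/8)(6/8) = 0.2373; P(data | r = 4) = (4/8)(4/8)(4/8)(4/8)(4/8) = 0.03125; P(data | r = 6) = (2/8)(2/8)(2/8)(2/8)(2/8) = 0.00097656; P(data | r = 7) = (1/8)(1/8)(1/8)(1/8)(1/8) = 3.0518e-05.
The prior-weighted likelihoods are 1/5 · 0.51291 = 0.10258, 1/5 · 0.2373 = 0.047461, 1/5 · 0.03125 = 0.00625, 1/5 · 0.00097656 = 0.00019531, 1/5 · 3.0518e-05 = 6.1035e-06; these sum to 0.15649.
So P(r = 2 | data) = (0.047461) / (0.15649) = 0.30328.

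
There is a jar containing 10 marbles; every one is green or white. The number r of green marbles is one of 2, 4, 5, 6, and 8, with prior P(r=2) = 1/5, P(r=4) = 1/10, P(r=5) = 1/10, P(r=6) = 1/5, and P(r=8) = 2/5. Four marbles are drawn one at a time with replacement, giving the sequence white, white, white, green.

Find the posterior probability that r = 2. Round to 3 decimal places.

0.449

Under each hypothesis, the probability of the observed sequence is: P(data | r = 2) = (8/10)(8/10)(8/10)(2/10) = 0.1024; P(data | r = 4) = (6/10)(6/10)(6/10)(4/10) = 0.0864; P(data | r = 5) = (5/10)(5/10)(5/10)(5/10) = 0.0625; P(data | r = 6) = (4/10)(4/10)(4/10)(6/10) = 0.0384; P(data | r = 8) = (2/10)(2/10)(2/10)(8/10) = 0.0064.
Weighting by the prior gives 1/5 · 0.1024 = 0.02048, 1/10 · 0.0864 = 0.00864, 1/10 · 0.0625 = 0.00625, 1/5 · 0.0384 = 0.00768, 2/5 · 0.0064 = 0.00256; summing to 0.04561.
Therefore the posterior P(r = 2 | data) = (0.02048) / (0.04561) = 0.44902.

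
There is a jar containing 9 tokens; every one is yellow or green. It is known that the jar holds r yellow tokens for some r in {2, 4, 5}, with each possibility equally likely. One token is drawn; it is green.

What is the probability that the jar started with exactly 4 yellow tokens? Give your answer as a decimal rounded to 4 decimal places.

0.3125

For each hypothesis, P(data | H) works out to: P(data | r = 2) = (7/9) = 7/9; P(data | r = 4) = (5/9) = 5/9; P(data | r = 5) = (4/9) = 4/9.
Weighting by the prior gives 1/3 · 7/9 = 7/27, 1/3 · 5/9 = 5/27, 1/3 · 4/9 = 4/27; with total 16/27.
So P(r = 4 | data) = (5/27) / (16/27) = 5/16.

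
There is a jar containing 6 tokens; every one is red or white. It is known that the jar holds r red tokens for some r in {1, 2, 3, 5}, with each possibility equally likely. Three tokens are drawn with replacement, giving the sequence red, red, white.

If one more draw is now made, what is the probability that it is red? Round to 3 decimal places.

0.555

Under each hypothesis, the probability of the observed sequence is: P(data | r = 1) = (1/6)(1/6)(5/6) = 5/216; P(data | r = 2) = (2/6)(2/6)(4/6) = 2/27; P(data | r = 3) = (3/6)(3/6)(3/6) = 1/8; P(data | r = 5) = (5/6)(5/6)(1/6) = 25/216.
Multiplying each by its prior: 1/4 · 5/216 = 5/864, 1/4 · 2/27 = 1/54, 1/4 · 1/8 = 1/32, 1/4 · 25/216 = 25/864; these sum to 73/864.
Normalising, the posterior is P(r = 1 | data) = 5/73, P(r = 2 | data) = 16/73, P(r = 3 | data) = 27/73, P(r = 5 | data) = 25/73.
So P(red next | data) = Σ P(red next | H) P(H | data) = (1/6)(5/73) + (1/3)(16/73) + (1/2)(27/73) + (5/6)(25/73) = 81/146.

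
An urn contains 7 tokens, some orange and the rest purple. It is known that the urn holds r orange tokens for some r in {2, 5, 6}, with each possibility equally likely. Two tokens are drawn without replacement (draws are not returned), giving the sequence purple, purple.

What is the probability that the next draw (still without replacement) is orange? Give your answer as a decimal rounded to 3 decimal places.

Compute the likelihood of the observed sequence for each case: P(data | r = 2) = (5/7)(4/6) = 10/21; P(data | r = 5) = (2/7)(1/6) = 1/21; P(data | r = 6) = (1/7)(0/6) = 0.
The prior-weighted likelihoods are 1/3 · 10/21 = 10/63, 1/3 · 1/21 = 1/63, 1/3 · 0 = 0; with total 11/63.
Normalising, the posterior is P(r = 2 | data) = 10/11, P(r = 5 | data) = 1/11, P(r = 6 | data) = 0.
So P(orange next | data) = Σ P(orange next | H) P(H | data) = (2/5)(10/11) + (1)(1/11) = 5/11.

0.455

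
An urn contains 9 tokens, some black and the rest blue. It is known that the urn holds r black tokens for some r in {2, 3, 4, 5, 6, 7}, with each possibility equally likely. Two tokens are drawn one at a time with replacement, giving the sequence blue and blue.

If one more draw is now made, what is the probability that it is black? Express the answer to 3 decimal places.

Compute the likelihood of the observed sequence for each case: P(data | r = 2) = (7/9)(7/9) = 49/81; P(data | r = 3) = (6/9)(6/9) = 4/9; P(data | r = 4) = (5/9)(5/9) = 25/81; P(data | r = 5) = (4/9)(4/9) = 16/81; P(data | r = 6) = (3/9)(3/9) = 1/9; P(data | r = 7) = (2/9)(2/9) = 4/81.
The prior-weighted likelihoods are 1/6 · 49/81 = 49/486, 1/6 · 4/9 = 2/27, 1/6 · 25/81 = 25/486, 1/6 · 16/81 = 8/243, 1/6 · 1/9 = 1/54, 1/6 · 4/81 = 2/243; with total 139/486.
Normalising, the posterior is P(r = 2 | data) = 49/139, P(r = 3 | data) = 36/139, P(r = 4 | data) = 25/139, P(r = 5 | data) = 16/139, P(r = 6 | data) = 9/139, P(r = 7 | data) = 4/139.
Averaging over the posterior, P(black next | data) = (2/9)(49/139) + (1/3)(36/139) + (4/9)(25/139) + (5/9)(16/139) + (2/3)(9/139) + (7/9)(4/139) = 52/139.

0.374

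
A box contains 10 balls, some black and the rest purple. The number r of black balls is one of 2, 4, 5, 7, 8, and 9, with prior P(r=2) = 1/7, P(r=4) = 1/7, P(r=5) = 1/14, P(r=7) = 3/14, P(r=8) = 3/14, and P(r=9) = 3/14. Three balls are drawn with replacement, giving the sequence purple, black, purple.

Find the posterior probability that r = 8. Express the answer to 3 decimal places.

0.098

Under each hypothesis, the probability of the observed sequence is: P(data | r = 2) = (8/10)(2/10)(8/10) = 0.128; P(data | r = 4) = (6/10)(4/10)(6/10) = 0.144; P(data | r = 5) = (5/10)(5/10)(5/10) = 0.125; P(data | r = 7) = (3/10)(7/10)(3/10) = 0.063; P(data | r = 8) = (2/10)(8/10)(2/10) = 0.032; P(data | r = 9) = (1/10)(9/10)(1/10) = 0.009.
The prior-weighted likelihoods are 1/7 · 0.128 = 0.018286, 1/7 · 0.144 = 0.020571, 1/14 · 0.125 = 0.0089286, 3/14 · 0.063 = 0.0135, 3/14 · 0.032 = 0.0068571, 3/14 · 0.009 = 0.0019286; these sum to 0.070071.
Therefore the posterior P(r = 8 | data) = (0.0068571) / (0.070071) = 0.097859.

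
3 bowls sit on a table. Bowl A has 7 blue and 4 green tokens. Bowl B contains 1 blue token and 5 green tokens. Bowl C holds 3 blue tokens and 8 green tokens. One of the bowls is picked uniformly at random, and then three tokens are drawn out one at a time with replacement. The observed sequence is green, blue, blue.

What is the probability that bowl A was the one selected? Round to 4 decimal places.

The likelihood of the observed sequence under each hypothesis: P(data | bowl A) = (4/11)(7/11)(7/11) = 0.14726; P(data | bowl B) = (5/6)(1/6)(1/6) = 0.023148; P(data | bowl C) = (8/11)(3/11)(3/11) = 0.054095.
The prior-weighted likelihoods are 1/3 · 0.14726 = 0.049086, 1/3 · 0.023148 = 0.007716, 1/3 · 0.054095 = 0.018032; summing to 0.074834.
By Bayes' rule, P(bowl A | data) = (0.049086) / (0.074834) = 0.65593.

0.6559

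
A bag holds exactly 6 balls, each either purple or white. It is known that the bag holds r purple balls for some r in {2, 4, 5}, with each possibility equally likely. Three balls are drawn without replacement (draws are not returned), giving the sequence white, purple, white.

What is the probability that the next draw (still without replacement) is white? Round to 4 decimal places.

0.5000

Compute the likelihood of the observed sequence for each case: P(data | r = 2) = (4/6)(2/5)(3/4) = 1/5; P(data | r = 4) = (2/6)(4/5)(1/4) = 1/15; P(data | r = 5) = (1/6)(5/5)(0/4) = 0.
Multiplying each by its prior: 1/3 · 1/5 = 1/15, 1/3 · 1/15 = 1/45, 1/3 · 0 = 0; with total 4/45.
The posterior is then P(r = 2 | data) = 3/4, P(r = 4 | data) = 1/4, P(r = 5 | data) = 0.
The predictive probability is P(white next | data) = (2/3)(3/4) + (0)(1/4) = 1/2.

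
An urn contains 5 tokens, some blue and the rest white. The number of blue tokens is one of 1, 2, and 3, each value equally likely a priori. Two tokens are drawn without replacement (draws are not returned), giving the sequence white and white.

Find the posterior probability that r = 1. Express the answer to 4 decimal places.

The likelihood of the observed sequence under each hypothesis: P(data | r = 1) = (4/5)(3/4) = 3/5; P(data | r = 2) = (3/5)(2/4) = 3/10; P(data | r = 3) = (2/5)(1/4) = 1/10.
The prior-weighted likelihoods are 1/3 · 3/5 = 1/5, 1/3 · 3/10 = 1/10, 1/3 · 1/10 = 1/30; summing to 1/3.
Therefore the posterior P(r = 1 | data) = (1/5) / (1/3) = 3/5.

0.6000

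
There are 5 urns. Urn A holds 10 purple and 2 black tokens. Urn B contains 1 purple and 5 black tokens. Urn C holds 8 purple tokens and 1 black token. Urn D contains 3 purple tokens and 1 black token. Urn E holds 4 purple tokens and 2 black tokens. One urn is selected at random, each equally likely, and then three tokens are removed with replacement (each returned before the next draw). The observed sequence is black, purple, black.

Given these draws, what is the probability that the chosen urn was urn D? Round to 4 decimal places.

0.1731

The likelihood of the observed sequence under each hypothesis: P(data | urn A) = (2/12)(10/12)(2/12) = 0.023148; P(data | urn B) = (5/6)(1/6)(5/6) = 0.11574; P(data | urn C) = (1/9)(8/9)(1/9) = 0.010974; P(data | urn D) = (1/4)(3/4)(1/4) = 0.046875; P(data | urn E) = (2/6)(4/6)(2/6) = 0.074074.
The prior-weighted likelihoods are 1/5 · 0.023148 = 0.0046296, 1/5 · 0.11574 = 0.023148, 1/5 · 0.010974 = 0.0021948, 1/5 · 0.046875 = 0.009375, 1/5 · 0.074074 = 0.014815; these sum to 0.054162.
Therefore the posterior P(urn D | data) = (0.009375) / (0.054162) = 0.17309.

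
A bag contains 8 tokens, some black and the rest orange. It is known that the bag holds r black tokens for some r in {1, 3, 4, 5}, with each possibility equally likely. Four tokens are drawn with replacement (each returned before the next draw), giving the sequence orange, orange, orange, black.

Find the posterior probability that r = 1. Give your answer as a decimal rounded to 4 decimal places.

Under each hypothesis, the probability of the observed sequence is: P(data | r = 1) = (7/8)(7/8)(7/8)(1/8) = 0.08374; P(data | r = 3) = (5/8)(5/8)(5/8)(3/8) = 0.091553; P(data | r = 4) = (4/8)(4/8)(4/8)(4/8) = 0.0625; P(data | r = 5) = (3/8)(3/8)(3/8)(5/8) = 0.032959.
The prior-weighted likelihoods are 1/4 · 0.08374 = 0.020935, 1/4 · 0.091553 = 0.022888, 1/4 · 0.0625 = 0.015625, 1/4 · 0.032959 = 0.0082397; these sum to 0.067688.
Therefore the posterior P(r = 1 | data) = (0.020935) / (0.067688) = 0.30929.

0.3093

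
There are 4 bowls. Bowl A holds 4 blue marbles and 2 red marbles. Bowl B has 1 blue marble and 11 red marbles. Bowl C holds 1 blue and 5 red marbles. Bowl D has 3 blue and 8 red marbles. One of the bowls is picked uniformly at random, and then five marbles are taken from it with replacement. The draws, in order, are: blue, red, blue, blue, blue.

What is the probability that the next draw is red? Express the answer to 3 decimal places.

0.361

For each hypothesis, P(data | H) works out to: P(data | bowl A) = (4/6)(2/6)(4/6)(4/6)(4/6) = 0.065844; P(data | bowl B) = (1/12)(11/12)(1/12)(1/12)(1/12) = 4.4207e-05; P(data | bowl C) = (1/6)(5/6)(1/6)(1/6)(1/6) = 0.000643; P(data | bowl D) = (3/11)(8/11)(3/11)(3/11)(3/11) = 0.0040236.
Weighting by the prior gives 1/4 · 0.065844 = 0.016461, 1/4 · 4.4207e-05 = 1.1052e-05, 1/4 · 0.000643 = 0.00016075, 1/4 · 0.0040236 = 0.0010059; these sum to 0.017639.
The posterior is then P(bowl A | data) = 0.93323, P(bowl B | data) = 0.00062656, P(bowl C | data) = 0.0091136, P(bowl D | data) = 0.057028.
So P(red next | data) = Σ P(red next | H) P(H | data) = (1/3)(0.93323) + (11/12)(0.00062656) + (5/6)(0.0091136) + (8/11)(0.057028) = 0.36072.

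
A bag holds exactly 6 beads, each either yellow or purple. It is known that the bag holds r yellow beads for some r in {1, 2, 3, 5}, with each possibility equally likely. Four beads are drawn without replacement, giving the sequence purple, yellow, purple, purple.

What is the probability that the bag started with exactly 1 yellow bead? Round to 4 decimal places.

0.4762

The likelihood of the observed sequence under each hypothesis: P(data | r = 1) = (5/6)(1/5)(4/4)(3/3) = 1/6; P(data | r = 2) = (4/6)(2/5)(3/4)(2/3) = 2/15; P(data | r = 3) = (3/6)(3/5)(2/4)(1/3) = 1/20; P(data | r = 5) = (1/6)(5/5)(0/4) = 0.
The prior-weighted likelihoods are 1/4 · 1/6 = 1/24, 1/4 · 2/15 = 1/30, 1/4 · 1/20 = 1/80, 1/4 · 0 = 0; summing to 7/80.
Hence P(r = 1 | data) = (1/24) / (7/80) = 10/21.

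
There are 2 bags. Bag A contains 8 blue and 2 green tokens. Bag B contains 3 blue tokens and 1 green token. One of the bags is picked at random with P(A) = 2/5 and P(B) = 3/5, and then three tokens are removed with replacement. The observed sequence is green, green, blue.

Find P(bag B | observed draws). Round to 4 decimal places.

0.6872

For each hypothesis, P(data | H) works out to: P(data | bag A) = (2/10)(2/10)(8/10) = 0.032; P(data | bag B) = (1/4)(1/4)(3/4) = 0.046875.
Weighting by the prior gives 2/5 · 0.032 = 0.0128, 3/5 · 0.046875 = 0.028125; with total 0.040925.
So P(bag B | data) = (0.028125) / (0.040925) = 0.68723.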